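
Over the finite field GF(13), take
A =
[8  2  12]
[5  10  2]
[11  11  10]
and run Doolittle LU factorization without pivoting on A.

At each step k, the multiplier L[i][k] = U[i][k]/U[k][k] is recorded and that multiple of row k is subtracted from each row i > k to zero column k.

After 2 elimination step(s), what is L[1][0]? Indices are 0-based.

k=0: U[0][0]=8
  eliminate (1,0): mult=12, new row 1: (0, 12, 1); set L[1][0]=12
  eliminate (2,0): mult=3, new row 2: (0, 5, 0); set L[2][0]=3
k=1: U[1][1]=12
  eliminate (2,1): mult=8, new row 2: (0, 0, 5); set L[2][1]=8

L[1][0] = 12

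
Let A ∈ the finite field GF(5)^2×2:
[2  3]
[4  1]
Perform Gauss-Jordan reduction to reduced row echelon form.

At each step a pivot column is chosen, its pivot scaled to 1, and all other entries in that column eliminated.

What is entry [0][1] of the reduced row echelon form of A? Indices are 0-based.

step 1: normalize row 0 (÷2) = (1, 4)
  row 1: subtract 4×row0 = (0, 0)
skip col 1 (zero from row 1)

M[0][1] = 4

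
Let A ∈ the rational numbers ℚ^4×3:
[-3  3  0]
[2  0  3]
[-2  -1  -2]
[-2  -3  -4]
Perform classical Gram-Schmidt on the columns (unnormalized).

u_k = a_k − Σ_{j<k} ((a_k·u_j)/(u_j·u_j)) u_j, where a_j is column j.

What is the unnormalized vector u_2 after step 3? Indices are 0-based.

Step 1: u_0 = a_0 = (-3, 2, -2, -2).
Step 2: u_1 = a_1 − (-1/21)·u_0 = (20/7, 2/21, -23/21, -65/21).
Step 3: u_2 = a_2 − (6/7)·u_0 − (156/199)·u_1 = (66/199, 241/199, 114/199, 28/199).

u_2 = (66/199, 241/199, 114/199, 28/199)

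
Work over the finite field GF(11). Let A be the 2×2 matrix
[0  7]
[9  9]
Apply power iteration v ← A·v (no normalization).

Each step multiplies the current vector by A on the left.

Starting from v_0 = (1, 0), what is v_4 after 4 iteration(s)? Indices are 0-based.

v_4 = (8, 3)

v_0 = (1, 0).
v_1 = A·v_0 = (0, 9).
v_2 = A·v_1 = (8, 4).
v_3 = A·v_2 = (6, 9).
v_4 = A·v_3 = (8, 3).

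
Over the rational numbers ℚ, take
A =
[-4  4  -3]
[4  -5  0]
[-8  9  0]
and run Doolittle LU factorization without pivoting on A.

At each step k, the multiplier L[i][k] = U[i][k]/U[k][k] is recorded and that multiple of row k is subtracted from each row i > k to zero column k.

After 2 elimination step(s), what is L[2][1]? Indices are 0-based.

Step 1: pivot at (0,0) is -4.
  row1 ← row1 − (-1)·row0  ⇒  L[1][0]=-1, U row1=(0, -1, -3)
  row2 ← row2 − (2)·row0  ⇒  L[2][0]=2, U row2=(0, 1, 6)
Step 2: pivot at (1,1) is -1.
  row2 ← row2 − (-1)·row1  ⇒  L[2][1]=-1, U row2=(0, 0, 3)

L[2][1] = -1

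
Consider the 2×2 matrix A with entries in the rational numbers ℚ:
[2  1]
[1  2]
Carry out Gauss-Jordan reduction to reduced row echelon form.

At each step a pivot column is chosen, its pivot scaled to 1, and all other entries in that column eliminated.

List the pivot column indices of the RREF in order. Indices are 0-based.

pivot columns: 0, 1

step 1: normalize row 0 (÷2) = (1, 1/2)
  row 1: subtract 1×row0 = (0, 3/2)
step 2: normalize row 1 (÷3/2) = (0, 1)
  row 0: subtract 1/2×row1 = (1, 0)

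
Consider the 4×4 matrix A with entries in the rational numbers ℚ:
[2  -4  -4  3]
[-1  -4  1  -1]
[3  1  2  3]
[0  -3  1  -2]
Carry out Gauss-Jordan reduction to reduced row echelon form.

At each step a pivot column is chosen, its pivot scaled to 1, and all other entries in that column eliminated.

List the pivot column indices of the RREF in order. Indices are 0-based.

pivot(0,0)=2: scale R0 → (1, -2, -2, 3/2)
  clear (1,0): R1 −= (-1)R0 → (0, -6, -1, 1/2)
  clear (2,0): R2 −= (3)R0 → (0, 7, 8, -3/2)
pivot(1,1)=-6: scale R1 → (0, 1, 1/6, -1/12)
  clear (0,1): R0 −= (-2)R1 → (1, 0, -5/3, 4/3)
  clear (2,1): R2 −= (7)R1 → (0, 0, 41/6, -11/12)
  clear (3,1): R3 −= (-3)R1 → (0, 0, 3/2, -9/4)
pivot(2,2)=41/6: scale R2 → (0, 0, 1, -11/82)
  clear (0,2): R0 −= (-5/3)R2 → (1, 0, 0, 91/82)
  clear (1,2): R1 −= (1/6)R2 → (0, 1, 0, -5/82)
  clear (3,2): R3 −= (3/2)R2 → (0, 0, 0, -84/41)
pivot(3,3)=-84/41: scale R3 → (0, 0, 0, 1)
  clear (0,3): R0 −= (91/82)R3 → (1, 0, 0, 0)
  clear (1,3): R1 −= (-5/82)R3 → (0, 1, 0, 0)
  clear (2,3): R2 −= (-11/82)R3 → (0, 0, 1, 0)

pivot columns: 0, 1, 2, 3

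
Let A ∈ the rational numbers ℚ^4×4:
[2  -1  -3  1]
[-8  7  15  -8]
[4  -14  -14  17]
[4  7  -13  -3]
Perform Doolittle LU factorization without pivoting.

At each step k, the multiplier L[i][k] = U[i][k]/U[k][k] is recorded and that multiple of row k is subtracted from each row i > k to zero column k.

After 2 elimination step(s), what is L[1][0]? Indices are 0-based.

Step 1: pivot at (0,0) is 2.
  row1 ← row1 − (-4)·row0  ⇒  L[1][0]=-4, U row1=(0, 3, 3, -4)
  row2 ← row2 − (2)·row0  ⇒  L[2][0]=2, U row2=(0, -12, -8, 15)
  row3 ← row3 − (2)·row0  ⇒  L[3][0]=2, U row3=(0, 9, -7, -5)
Step 2: pivot at (1,1) is 3.
  row2 ← row2 − (-4)·row1  ⇒  L[2][1]=-4, U row2=(0, 0, 4, -1)
  row3 ← row3 − (3)·row1  ⇒  L[3][1]=3, U row3=(0, 0, -16, 7)

L[1][0] = -4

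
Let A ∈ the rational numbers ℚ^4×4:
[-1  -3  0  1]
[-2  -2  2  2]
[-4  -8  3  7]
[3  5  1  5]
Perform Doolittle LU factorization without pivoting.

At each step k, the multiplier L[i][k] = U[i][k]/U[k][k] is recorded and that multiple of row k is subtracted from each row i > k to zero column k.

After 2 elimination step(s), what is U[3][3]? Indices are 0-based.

U[3][3] = 8

k=0: U[0][0]=-1
  eliminate (1,0): mult=2, new row 1: (0, 4, 2, 0); set L[1][0]=2
  eliminate (2,0): mult=4, new row 2: (0, 4, 3, 3); set L[2][0]=4
  eliminate (3,0): mult=-3, new row 3: (0, -4, 1, 8); set L[3][0]=-3
k=1: U[1][1]=4
  eliminate (2,1): mult=1, new row 2: (0, 0, 1, 3); set L[2][1]=1
  eliminate (3,1): mult=-1, new row 3: (0, 0, 3, 8); set L[3][1]=-1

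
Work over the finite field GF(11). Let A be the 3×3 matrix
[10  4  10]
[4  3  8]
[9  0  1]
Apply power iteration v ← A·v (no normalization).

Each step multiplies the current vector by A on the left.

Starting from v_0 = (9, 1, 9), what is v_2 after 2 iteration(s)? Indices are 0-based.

v_0 = (9, 1, 9).
v_1 = A·v_0 = (8, 1, 2).
v_2 = A·v_1 = (5, 7, 8).

v_2 = (5, 7, 8)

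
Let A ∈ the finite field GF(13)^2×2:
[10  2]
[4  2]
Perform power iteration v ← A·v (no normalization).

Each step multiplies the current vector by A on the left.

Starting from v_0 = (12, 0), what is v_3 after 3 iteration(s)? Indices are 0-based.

v_0 = (12, 0).
v_1 = A·v_0 = (3, 9).
v_2 = A·v_1 = (9, 4).
v_3 = A·v_2 = (7, 5).

v_3 = (7, 5)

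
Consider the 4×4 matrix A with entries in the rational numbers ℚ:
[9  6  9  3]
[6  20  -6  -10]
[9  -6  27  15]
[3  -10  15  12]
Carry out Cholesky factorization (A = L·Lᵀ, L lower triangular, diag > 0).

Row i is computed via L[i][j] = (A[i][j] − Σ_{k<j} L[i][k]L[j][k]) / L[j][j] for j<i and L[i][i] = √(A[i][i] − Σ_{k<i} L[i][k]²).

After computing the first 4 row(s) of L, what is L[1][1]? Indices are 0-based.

L[1][1] = 4

Step 1: L[0][0] = √(9) = 3.
  L[1][0] = (6) / L[0][0] = 2.
Step 2: L[1][1] = √(16) = 4.
  L[2][0] = (9) / L[0][0] = 3.
  L[2][1] = (-12) / L[1][1] = -3.
Step 3: L[2][2] = √(9) = 3.
  L[3][0] = (3) / L[0][0] = 1.
  L[3][1] = (-12) / L[1][1] = -3.
  L[3][2] = (3) / L[2][2] = 1.
Step 4: L[3][3] = √(1) = 1.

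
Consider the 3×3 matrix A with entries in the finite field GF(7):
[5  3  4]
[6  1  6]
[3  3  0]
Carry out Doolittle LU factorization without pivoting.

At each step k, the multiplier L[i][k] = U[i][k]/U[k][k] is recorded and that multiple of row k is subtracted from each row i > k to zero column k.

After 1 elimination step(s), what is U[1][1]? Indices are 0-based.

U[1][1] = 3

Step 1: pivot at (0,0) is 5.
  row1 ← row1 − (4)·row0  ⇒  L[1][0]=4, U row1=(0, 3, 4)
  row2 ← row2 − (2)·row0  ⇒  L[2][0]=2, U row2=(0, 4, 6)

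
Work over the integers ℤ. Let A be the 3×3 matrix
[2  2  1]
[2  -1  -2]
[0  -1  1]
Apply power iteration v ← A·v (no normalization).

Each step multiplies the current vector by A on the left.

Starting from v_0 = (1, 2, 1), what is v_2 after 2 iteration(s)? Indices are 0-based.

v_2 = (9, 18, 1)

v_0 = (1, 2, 1).
v_1 = A·v_0 = (7, -2, -1).
v_2 = A·v_1 = (9, 18, 1).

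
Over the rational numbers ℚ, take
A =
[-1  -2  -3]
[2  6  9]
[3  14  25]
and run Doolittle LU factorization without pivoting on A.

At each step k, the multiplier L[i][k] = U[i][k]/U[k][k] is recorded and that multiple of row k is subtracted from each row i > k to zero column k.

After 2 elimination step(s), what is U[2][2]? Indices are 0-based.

U[2][2] = 4

Step 1: pivot at (0,0) is -1.
  row1 ← row1 − (-2)·row0  ⇒  L[1][0]=-2, U row1=(0, 2, 3)
  row2 ← row2 − (-3)·row0  ⇒  L[2][0]=-3, U row2=(0, 8, 16)
Step 2: pivot at (1,1) is 2.
  row2 ← row2 − (4)·row1  ⇒  L[2][1]=4, U row2=(0, 0, 4)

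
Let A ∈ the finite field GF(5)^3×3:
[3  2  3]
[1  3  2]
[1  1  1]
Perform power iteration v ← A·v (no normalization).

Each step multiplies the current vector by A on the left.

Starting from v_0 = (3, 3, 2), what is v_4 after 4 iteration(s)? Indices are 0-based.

v_0 = (3, 3, 2).
v_1 = A·v_0 = (1, 1, 3).
v_2 = A·v_1 = (4, 0, 0).
v_3 = A·v_2 = (2, 4, 4).
v_4 = A·v_3 = (1, 2, 0).

v_4 = (1, 2, 0)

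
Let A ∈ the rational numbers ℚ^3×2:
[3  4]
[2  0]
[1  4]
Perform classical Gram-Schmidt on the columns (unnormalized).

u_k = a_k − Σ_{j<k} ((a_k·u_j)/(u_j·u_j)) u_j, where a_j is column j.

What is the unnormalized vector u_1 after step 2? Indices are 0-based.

u_1 = (4/7, -16/7, 20/7)

Step 1: u_0 = a_0 = (3, 2, 1).
Step 2: u_1 = a_1 − (8/7)·u_0 = (4/7, -16/7, 20/7).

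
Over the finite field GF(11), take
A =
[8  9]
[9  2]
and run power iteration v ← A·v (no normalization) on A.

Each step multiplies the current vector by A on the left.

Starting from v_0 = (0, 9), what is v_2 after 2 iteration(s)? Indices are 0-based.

v_2 = (7, 6)

v_0 = (0, 9).
v_1 = A·v_0 = (4, 7).
v_2 = A·v_1 = (7, 6).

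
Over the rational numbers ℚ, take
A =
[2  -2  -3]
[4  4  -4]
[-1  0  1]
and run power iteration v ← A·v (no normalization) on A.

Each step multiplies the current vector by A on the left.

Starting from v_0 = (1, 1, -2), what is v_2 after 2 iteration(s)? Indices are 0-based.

v_2 = (-11, 100, -9)

v_0 = (1, 1, -2).
v_1 = A·v_0 = (6, 16, -3).
v_2 = A·v_1 = (-11, 100, -9).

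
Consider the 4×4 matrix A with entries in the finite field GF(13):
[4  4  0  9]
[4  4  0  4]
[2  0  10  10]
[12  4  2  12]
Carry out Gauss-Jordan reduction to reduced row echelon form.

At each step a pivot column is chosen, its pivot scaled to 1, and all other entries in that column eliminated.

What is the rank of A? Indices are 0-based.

rank = 4

step 1: normalize row 0 (÷4) = (1, 1, 0, 12)
  row 1: subtract 4×row0 = (0, 0, 0, 8)
  row 2: subtract 2×row0 = (0, 11, 10, 12)
  row 3: subtract 12×row0 = (0, 5, 2, 11)
step 2: exchange rows 1,2
step 2: normalize row 1 (÷11) = (0, 1, 8, 7)
  row 0: subtract 1×row1 = (1, 0, 5, 5)
  row 3: subtract 5×row1 = (0, 0, 1, 2)
step 3: exchange rows 2,3
step 3: normalize row 2 (÷1) = (0, 0, 1, 2)
  row 0: subtract 5×row2 = (1, 0, 0, 8)
  row 1: subtract 8×row2 = (0, 1, 0, 4)
step 4: normalize row 3 (÷8) = (0, 0, 0, 1)
  row 0: subtract 8×row3 = (1, 0, 0, 0)
  row 1: subtract 4×row3 = (0, 1, 0, 0)
  row 2: subtract 2×row3 = (0, 0, 1, 0)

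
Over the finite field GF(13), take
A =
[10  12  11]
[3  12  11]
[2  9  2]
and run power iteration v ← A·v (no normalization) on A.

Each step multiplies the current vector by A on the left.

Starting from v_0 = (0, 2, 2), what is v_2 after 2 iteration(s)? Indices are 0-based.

v_0 = (0, 2, 2).
v_1 = A·v_0 = (7, 7, 9).
v_2 = A·v_1 = (6, 9, 4).

v_2 = (6, 9, 4)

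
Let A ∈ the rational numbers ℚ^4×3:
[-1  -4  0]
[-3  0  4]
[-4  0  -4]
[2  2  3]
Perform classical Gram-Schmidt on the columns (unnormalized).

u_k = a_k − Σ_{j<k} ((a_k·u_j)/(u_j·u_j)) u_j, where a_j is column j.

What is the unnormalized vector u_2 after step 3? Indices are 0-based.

u_2 = (69/67, 325/67, -192/67, 138/67)

Step 1: u_0 = a_0 = (-1, -3, -4, 2).
Step 2: u_1 = a_1 − (4/15)·u_0 = (-56/15, 4/5, 16/15, 22/15).
Step 3: u_2 = a_2 − (1/3)·u_0 − (25/134)·u_1 = (69/67, 325/67, -192/67, 138/67).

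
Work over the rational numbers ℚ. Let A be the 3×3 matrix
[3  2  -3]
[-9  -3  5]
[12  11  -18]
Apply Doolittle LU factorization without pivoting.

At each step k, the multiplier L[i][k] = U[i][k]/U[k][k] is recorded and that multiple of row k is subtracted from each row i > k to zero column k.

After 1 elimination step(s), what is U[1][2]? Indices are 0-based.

U[1][2] = -4

k=0: U[0][0]=3
  eliminate (1,0): mult=-3, new row 1: (0, 3, -4); set L[1][0]=-3
  eliminate (2,0): mult=4, new row 2: (0, 3, -6); set L[2][0]=4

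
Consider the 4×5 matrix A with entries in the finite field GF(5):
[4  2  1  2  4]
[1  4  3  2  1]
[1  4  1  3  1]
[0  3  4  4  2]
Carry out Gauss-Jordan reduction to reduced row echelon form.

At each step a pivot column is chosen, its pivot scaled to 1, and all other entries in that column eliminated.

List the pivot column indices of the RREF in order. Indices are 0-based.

step 1: normalize row 0 (÷4) = (1, 3, 4, 3, 1)
  row 1: subtract 1×row0 = (0, 1, 4, 4, 0)
  row 2: subtract 1×row0 = (0, 1, 2, 0, 0)
step 2: normalize row 1 (÷1) = (0, 1, 4, 4, 0)
  row 0: subtract 3×row1 = (1, 0, 2, 1, 1)
  row 2: subtract 1×row1 = (0, 0, 3, 1, 0)
  row 3: subtract 3×row1 = (0, 0, 2, 2, 2)
step 3: normalize row 2 (÷3) = (0, 0, 1, 2, 0)
  row 0: subtract 2×row2 = (1, 0, 0, 2, 1)
  row 1: subtract 4×row2 = (0, 1, 0, 1, 0)
  row 3: subtract 2×row2 = (0, 0, 0, 3, 2)
step 4: normalize row 3 (÷3) = (0, 0, 0, 1, 4)
  row 0: subtract 2×row3 = (1, 0, 0, 0, 3)
  row 1: subtract 1×row3 = (0, 1, 0, 0, 1)
  row 2: subtract 2×row3 = (0, 0, 1, 0, 2)

pivot columns: 0, 1, 2, 3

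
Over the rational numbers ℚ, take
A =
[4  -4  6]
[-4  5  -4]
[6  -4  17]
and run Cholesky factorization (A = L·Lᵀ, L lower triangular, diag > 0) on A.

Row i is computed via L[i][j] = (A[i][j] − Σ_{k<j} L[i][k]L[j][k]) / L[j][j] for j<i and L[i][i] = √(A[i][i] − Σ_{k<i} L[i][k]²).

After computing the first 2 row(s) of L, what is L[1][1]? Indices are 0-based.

Step 1: L[0][0] = √(4) = 2.
  L[1][0] = (-4) / L[0][0] = -2.
Step 2: L[1][1] = √(1) = 1.

L[1][1] = 1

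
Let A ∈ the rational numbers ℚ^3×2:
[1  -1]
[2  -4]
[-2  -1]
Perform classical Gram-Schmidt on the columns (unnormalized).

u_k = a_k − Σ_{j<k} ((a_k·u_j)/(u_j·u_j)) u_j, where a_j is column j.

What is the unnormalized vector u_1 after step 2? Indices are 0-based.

u_1 = (-2/9, -22/9, -23/9)

Step 1: u_0 = a_0 = (1, 2, -2).
Step 2: u_1 = a_1 − (-7/9)·u_0 = (-2/9, -22/9, -23/9).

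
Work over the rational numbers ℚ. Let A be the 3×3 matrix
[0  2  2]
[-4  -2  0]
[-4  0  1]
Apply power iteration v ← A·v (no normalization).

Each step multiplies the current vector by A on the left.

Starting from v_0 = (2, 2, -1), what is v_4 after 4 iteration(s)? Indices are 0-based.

v_0 = (2, 2, -1).
v_1 = A·v_0 = (2, -12, -9).
v_2 = A·v_1 = (-42, 16, -17).
v_3 = A·v_2 = (-2, 136, 151).
v_4 = A·v_3 = (574, -264, 159).

v_4 = (574, -264, 159)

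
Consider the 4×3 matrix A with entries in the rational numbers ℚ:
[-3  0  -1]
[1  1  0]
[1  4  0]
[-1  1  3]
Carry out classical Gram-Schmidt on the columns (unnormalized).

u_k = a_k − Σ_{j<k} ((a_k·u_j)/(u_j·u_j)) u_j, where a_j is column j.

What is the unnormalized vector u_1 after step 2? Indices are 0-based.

u_1 = (1, 2/3, 11/3, 4/3)

Step 1: u_0 = a_0 = (-3, 1, 1, -1).
Step 2: u_1 = a_1 − (1/3)·u_0 = (1, 2/3, 11/3, 4/3).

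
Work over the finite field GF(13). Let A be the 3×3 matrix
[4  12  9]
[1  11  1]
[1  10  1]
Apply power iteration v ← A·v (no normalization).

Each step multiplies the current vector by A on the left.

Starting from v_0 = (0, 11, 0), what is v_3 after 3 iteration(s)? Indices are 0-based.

v_3 = (1, 2, 2)

v_0 = (0, 11, 0).
v_1 = A·v_0 = (2, 4, 6).
v_2 = A·v_1 = (6, 0, 9).
v_3 = A·v_2 = (1, 2, 2).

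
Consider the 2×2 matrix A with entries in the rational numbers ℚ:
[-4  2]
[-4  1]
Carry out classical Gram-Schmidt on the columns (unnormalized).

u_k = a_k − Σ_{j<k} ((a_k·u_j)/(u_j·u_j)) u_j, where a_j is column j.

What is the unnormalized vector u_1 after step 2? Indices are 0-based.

Step 1: u_0 = a_0 = (-4, -4).
Step 2: u_1 = a_1 − (-3/8)·u_0 = (1/2, -1/2).

u_1 = (1/2, -1/2)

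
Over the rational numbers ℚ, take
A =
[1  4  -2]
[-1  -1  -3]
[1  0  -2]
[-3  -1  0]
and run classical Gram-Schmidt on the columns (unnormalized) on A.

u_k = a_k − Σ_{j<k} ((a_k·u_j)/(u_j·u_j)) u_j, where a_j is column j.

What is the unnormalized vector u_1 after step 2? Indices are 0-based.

u_1 = (10/3, -1/3, -2/3, 1)

Step 1: u_0 = a_0 = (1, -1, 1, -3).
Step 2: u_1 = a_1 − (2/3)·u_0 = (10/3, -1/3, -2/3, 1).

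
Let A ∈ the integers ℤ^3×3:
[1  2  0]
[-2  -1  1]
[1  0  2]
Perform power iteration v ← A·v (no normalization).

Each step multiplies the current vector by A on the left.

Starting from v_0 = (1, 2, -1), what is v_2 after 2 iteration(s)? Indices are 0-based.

v_0 = (1, 2, -1).
v_1 = A·v_0 = (5, -5, -1).
v_2 = A·v_1 = (-5, -6, 3).

v_2 = (-5, -6, 3)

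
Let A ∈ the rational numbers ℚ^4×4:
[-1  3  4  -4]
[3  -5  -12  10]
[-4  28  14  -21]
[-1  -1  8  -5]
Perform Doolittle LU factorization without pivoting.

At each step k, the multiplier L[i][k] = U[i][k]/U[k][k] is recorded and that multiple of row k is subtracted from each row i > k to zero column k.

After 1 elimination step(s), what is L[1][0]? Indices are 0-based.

L[1][0] = -3

Step 1: pivot at (0,0) is -1.
  row1 ← row1 − (-3)·row0  ⇒  L[1][0]=-3, U row1=(0, 4, 0, -2)
  row2 ← row2 − (4)·row0  ⇒  L[2][0]=4, U row2=(0, 16, -2, -5)
  row3 ← row3 − (1)·row0  ⇒  L[3][0]=1, U row3=(0, -4, 4, -1)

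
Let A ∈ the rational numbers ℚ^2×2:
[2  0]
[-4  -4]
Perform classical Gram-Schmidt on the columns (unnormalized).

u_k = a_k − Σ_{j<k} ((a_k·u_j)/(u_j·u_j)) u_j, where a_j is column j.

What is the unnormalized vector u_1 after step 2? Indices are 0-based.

Step 1: u_0 = a_0 = (2, -4).
Step 2: u_1 = a_1 − (4/5)·u_0 = (-8/5, -4/5).

u_1 = (-8/5, -4/5)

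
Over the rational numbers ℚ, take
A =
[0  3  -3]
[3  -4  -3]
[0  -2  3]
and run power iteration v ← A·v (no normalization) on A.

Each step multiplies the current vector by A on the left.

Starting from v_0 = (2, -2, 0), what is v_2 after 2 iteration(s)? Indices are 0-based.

v_0 = (2, -2, 0).
v_1 = A·v_0 = (-6, 14, 4).
v_2 = A·v_1 = (30, -86, -16).

v_2 = (30, -86, -16)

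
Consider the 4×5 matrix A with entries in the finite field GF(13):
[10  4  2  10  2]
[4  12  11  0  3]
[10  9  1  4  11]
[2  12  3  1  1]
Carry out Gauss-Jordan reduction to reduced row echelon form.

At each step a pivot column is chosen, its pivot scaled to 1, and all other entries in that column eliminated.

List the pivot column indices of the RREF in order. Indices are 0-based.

pivot columns: 0, 1, 2, 3

[1] R0 /= 10  ⇒  (1, 3, 8, 1, 8)
     R1 -= 4·R0  ⇒  (0, 0, 5, 9, 10)
     R2 -= 10·R0  ⇒  (0, 5, 12, 7, 9)
     R3 -= 2·R0  ⇒  (0, 6, 0, 12, 11)
[2] R1 <-> R2
[2] R1 /= 5  ⇒  (0, 1, 5, 4, 7)
     R0 -= 3·R1  ⇒  (1, 0, 6, 2, 0)
     R3 -= 6·R1  ⇒  (0, 0, 9, 1, 8)
[3] R2 /= 5  ⇒  (0, 0, 1, 7, 2)
     R0 -= 6·R2  ⇒  (1, 0, 0, 12, 1)
     R1 -= 5·R2  ⇒  (0, 1, 0, 8, 10)
     R3 -= 9·R2  ⇒  (0, 0, 0, 3, 3)
[4] R3 /= 3  ⇒  (0, 0, 0, 1, 1)
     R0 -= 12·R3  ⇒  (1, 0, 0, 0, 2)
     R1 -= 8·R3  ⇒  (0, 1, 0, 0, 2)
     R2 -= 7·R3  ⇒  (0, 0, 1, 0, 8)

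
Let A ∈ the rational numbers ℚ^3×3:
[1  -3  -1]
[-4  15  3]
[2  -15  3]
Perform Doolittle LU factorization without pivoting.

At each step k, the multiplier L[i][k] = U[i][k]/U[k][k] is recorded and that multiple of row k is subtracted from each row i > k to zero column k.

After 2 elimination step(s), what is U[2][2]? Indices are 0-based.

k=0: U[0][0]=1
  eliminate (1,0): mult=-4, new row 1: (0, 3, -1); set L[1][0]=-4
  eliminate (2,0): mult=2, new row 2: (0, -9, 5); set L[2][0]=2
k=1: U[1][1]=3
  eliminate (2,1): mult=-3, new row 2: (0, 0, 2); set L[2][1]=-3

U[2][2] = 2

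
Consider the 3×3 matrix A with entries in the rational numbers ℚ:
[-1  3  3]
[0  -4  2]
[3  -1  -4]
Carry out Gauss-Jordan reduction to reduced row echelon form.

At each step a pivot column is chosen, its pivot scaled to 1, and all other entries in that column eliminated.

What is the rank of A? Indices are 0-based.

[1] R0 /= -1  ⇒  (1, -3, -3)
     R2 -= 3·R0  ⇒  (0, 8, 5)
[2] R1 /= -4  ⇒  (0, 1, -1/2)
     R0 -= -3·R1  ⇒  (1, 0, -9/2)
     R2 -= 8·R1  ⇒  (0, 0, 9)
[3] R2 /= 9  ⇒  (0, 0, 1)
     R0 -= -9/2·R2  ⇒  (1, 0, 0)
     R1 -= -1/2·R2  ⇒  (0, 1, 0)

rank = 3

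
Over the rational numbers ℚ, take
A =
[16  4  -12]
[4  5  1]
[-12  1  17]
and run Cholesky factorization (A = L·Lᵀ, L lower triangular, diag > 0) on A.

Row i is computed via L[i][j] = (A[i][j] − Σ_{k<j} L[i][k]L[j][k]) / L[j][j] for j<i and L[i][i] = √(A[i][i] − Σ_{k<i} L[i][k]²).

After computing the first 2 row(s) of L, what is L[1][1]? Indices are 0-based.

Step 1: L[0][0] = √(16) = 4.
  L[1][0] = (4) / L[0][0] = 1.
Step 2: L[1][1] = √(4) = 2.

L[1][1] = 2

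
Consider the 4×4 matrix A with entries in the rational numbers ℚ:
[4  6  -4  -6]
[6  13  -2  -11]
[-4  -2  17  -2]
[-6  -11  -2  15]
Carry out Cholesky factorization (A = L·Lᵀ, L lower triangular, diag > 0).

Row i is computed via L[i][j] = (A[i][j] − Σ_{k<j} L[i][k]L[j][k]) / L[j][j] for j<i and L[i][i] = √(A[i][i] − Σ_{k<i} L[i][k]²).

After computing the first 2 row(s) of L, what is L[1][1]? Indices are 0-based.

Step 1: L[0][0] = √(4) = 2.
  L[1][0] = (6) / L[0][0] = 3.
Step 2: L[1][1] = √(4) = 2.

L[1][1] = 2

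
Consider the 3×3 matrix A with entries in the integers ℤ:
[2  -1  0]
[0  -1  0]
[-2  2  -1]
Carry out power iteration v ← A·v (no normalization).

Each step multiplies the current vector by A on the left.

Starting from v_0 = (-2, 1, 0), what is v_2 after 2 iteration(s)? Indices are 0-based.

v_2 = (-9, 1, 2)

v_0 = (-2, 1, 0).
v_1 = A·v_0 = (-5, -1, 6).
v_2 = A·v_1 = (-9, 1, 2).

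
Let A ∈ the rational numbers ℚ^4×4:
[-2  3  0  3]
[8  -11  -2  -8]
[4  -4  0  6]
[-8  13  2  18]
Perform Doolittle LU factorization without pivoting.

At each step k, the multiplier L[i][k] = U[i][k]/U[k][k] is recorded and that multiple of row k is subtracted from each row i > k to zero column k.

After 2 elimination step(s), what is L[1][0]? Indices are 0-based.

L[1][0] = -4

[col 0] pivot -2
  R1 -= -4*R0 → (0, 1, -2, 4)  (L[1][0] := -4)
  R2 -= -2*R0 → (0, 2, 0, 12)  (L[2][0] := -2)
  R3 -= 4*R0 → (0, 1, 2, 6)  (L[3][0] := 4)
[col 1] pivot 1
  R2 -= 2*R1 → (0, 0, 4, 4)  (L[2][1] := 2)
  R3 -= 1*R1 → (0, 0, 4, 2)  (L[3][1] := 1)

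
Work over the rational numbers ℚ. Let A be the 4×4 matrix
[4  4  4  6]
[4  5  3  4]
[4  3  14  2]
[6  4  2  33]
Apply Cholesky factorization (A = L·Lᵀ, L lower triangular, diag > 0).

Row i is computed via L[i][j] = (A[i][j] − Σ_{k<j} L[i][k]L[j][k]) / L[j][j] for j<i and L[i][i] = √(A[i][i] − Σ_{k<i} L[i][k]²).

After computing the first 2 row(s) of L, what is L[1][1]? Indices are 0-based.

L[1][1] = 1

Step 1: L[0][0] = √(4) = 2.
  L[1][0] = (4) / L[0][0] = 2.
Step 2: L[1][1] = √(1) = 1.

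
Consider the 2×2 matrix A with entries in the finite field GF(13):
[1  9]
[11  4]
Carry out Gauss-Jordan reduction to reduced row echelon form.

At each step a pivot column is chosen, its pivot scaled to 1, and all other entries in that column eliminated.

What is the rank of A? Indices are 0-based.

step 1: normalize row 0 (÷1) = (1, 9)
  row 1: subtract 11×row0 = (0, 9)
step 2: normalize row 1 (÷9) = (0, 1)
  row 0: subtract 9×row1 = (1, 0)

rank = 2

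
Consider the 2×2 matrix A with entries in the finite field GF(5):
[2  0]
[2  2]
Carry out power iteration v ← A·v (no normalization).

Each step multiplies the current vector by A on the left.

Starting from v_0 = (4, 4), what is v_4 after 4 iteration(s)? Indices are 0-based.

v_4 = (4, 0)

v_0 = (4, 4).
v_1 = A·v_0 = (3, 1).
v_2 = A·v_1 = (1, 3).
v_3 = A·v_2 = (2, 3).
v_4 = A·v_3 = (4, 0).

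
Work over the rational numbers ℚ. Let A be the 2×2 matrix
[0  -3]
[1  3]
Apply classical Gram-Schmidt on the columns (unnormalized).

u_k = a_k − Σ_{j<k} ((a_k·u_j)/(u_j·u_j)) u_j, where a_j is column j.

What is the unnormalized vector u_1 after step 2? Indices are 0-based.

u_1 = (-3, 0)

Step 1: u_0 = a_0 = (0, 1).
Step 2: u_1 = a_1 − (3)·u_0 = (-3, 0).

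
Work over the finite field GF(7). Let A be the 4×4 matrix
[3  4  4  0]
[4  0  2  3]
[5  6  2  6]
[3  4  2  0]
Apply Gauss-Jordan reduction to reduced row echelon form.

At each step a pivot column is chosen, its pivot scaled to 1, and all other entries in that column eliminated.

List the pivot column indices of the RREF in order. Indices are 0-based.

pivot(0,0)=3: scale R0 → (1, 6, 6, 0)
  clear (1,0): R1 −= (4)R0 → (0, 4, 6, 3)
  clear (2,0): R2 −= (5)R0 → (0, 4, 0, 6)
  clear (3,0): R3 −= (3)R0 → (0, 0, 5, 0)
pivot(1,1)=4: scale R1 → (0, 1, 5, 6)
  clear (0,1): R0 −= (6)R1 → (1, 0, 4, 6)
  clear (2,1): R2 −= (4)R1 → (0, 0, 1, 3)
pivot(2,2)=1: scale R2 → (0, 0, 1, 3)
  clear (0,2): R0 −= (4)R2 → (1, 0, 0, 1)
  clear (1,2): R1 −= (5)R2 → (0, 1, 0, 5)
  clear (3,2): R3 −= (5)R2 → (0, 0, 0, 6)
pivot(3,3)=6: scale R3 → (0, 0, 0, 1)
  clear (0,3): R0 −= (1)R3 → (1, 0, 0, 0)
  clear (1,3): R1 −= (5)R3 → (0, 1, 0, 0)
  clear (2,3): R2 −= (3)R3 → (0, 0, 1, 0)

pivot columns: 0, 1, 2, 3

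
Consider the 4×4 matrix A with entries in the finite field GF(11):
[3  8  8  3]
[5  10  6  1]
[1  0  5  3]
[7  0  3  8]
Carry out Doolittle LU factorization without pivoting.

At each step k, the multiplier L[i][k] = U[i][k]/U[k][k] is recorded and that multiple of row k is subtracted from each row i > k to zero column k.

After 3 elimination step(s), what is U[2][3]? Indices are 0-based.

U[2][3] = 3

k=0: U[0][0]=3
  eliminate (1,0): mult=9, new row 1: (0, 4, 0, 7); set L[1][0]=9
  eliminate (2,0): mult=4, new row 2: (0, 1, 6, 2); set L[2][0]=4
  eliminate (3,0): mult=6, new row 3: (0, 7, 10, 1); set L[3][0]=6
k=1: U[1][1]=4
  eliminate (2,1): mult=3, new row 2: (0, 0, 6, 3); set L[2][1]=3
  eliminate (3,1): mult=10, new row 3: (0, 0, 10, 8); set L[3][1]=10
k=2: U[2][2]=6
  eliminate (3,2): mult=9, new row 3: (0, 0, 0, 3); set L[3][2]=9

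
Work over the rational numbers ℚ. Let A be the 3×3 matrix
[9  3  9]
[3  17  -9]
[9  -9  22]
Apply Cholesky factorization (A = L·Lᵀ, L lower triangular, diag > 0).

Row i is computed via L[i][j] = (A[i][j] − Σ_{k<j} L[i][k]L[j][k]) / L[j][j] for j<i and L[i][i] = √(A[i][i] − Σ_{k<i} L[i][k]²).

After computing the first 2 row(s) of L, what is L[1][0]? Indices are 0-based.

L[1][0] = 1

Step 1: L[0][0] = √(9) = 3.
  L[1][0] = (3) / L[0][0] = 1.
Step 2: L[1][1] = √(16) = 4.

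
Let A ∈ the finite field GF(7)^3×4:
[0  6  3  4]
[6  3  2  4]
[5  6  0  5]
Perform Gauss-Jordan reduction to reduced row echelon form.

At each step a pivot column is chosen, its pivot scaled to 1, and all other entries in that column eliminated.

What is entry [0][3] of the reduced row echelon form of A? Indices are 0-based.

[1] R0 <-> R1
[1] R0 /= 6  ⇒  (1, 4, 5, 3)
     R2 -= 5·R0  ⇒  (0, 0, 3, 4)
[2] R1 /= 6  ⇒  (0, 1, 4, 3)
     R0 -= 4·R1  ⇒  (1, 0, 3, 5)
[3] R2 /= 3  ⇒  (0, 0, 1, 6)
     R0 -= 3·R2  ⇒  (1, 0, 0, 1)
     R1 -= 4·R2  ⇒  (0, 1, 0, 0)

M[0][3] = 1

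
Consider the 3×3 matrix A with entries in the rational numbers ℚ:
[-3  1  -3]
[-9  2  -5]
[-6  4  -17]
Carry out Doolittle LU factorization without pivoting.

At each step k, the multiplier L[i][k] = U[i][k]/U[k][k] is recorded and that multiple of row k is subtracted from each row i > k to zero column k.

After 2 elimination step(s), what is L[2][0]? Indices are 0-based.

L[2][0] = 2

Step 1: pivot at (0,0) is -3.
  row1 ← row1 − (3)·row0  ⇒  L[1][0]=3, U row1=(0, -1, 4)
  row2 ← row2 − (2)·row0  ⇒  L[2][0]=2, U row2=(0, 2, -11)
Step 2: pivot at (1,1) is -1.
  row2 ← row2 − (-2)·row1  ⇒  L[2][1]=-2, U row2=(0, 0, -3)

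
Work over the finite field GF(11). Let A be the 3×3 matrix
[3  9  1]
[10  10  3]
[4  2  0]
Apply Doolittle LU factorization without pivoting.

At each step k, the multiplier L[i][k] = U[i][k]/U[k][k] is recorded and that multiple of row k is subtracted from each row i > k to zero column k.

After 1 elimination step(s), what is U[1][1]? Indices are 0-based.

[col 0] pivot 3
  R1 -= 7*R0 → (0, 2, 7)  (L[1][0] := 7)
  R2 -= 5*R0 → (0, 1, 6)  (L[2][0] := 5)

U[1][1] = 2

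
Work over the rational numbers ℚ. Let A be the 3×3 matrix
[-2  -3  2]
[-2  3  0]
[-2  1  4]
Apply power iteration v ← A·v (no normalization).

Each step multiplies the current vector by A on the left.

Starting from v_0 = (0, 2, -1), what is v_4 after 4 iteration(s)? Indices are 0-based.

v_0 = (0, 2, -1).
v_1 = A·v_0 = (-8, 6, -2).
v_2 = A·v_1 = (-6, 34, 14).
v_3 = A·v_2 = (-62, 114, 102).
v_4 = A·v_3 = (-14, 466, 646).

v_4 = (-14, 466, 646)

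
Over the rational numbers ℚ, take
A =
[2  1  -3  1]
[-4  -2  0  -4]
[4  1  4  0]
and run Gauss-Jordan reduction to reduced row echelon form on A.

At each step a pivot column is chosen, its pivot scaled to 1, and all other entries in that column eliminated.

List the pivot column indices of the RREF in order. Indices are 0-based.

pivot columns: 0, 1, 2

pivot(0,0)=2: scale R0 → (1, 1/2, -3/2, 1/2)
  clear (1,0): R1 −= (-4)R0 → (0, 0, -6, -2)
  clear (2,0): R2 −= (4)R0 → (0, -1, 10, -2)
pivot(1,1): swap R1↔R2
pivot(1,1)=-1: scale R1 → (0, 1, -10, 2)
  clear (0,1): R0 −= (1/2)R1 → (1, 0, 7/2, -1/2)
pivot(2,2)=-6: scale R2 → (0, 0, 1, 1/3)
  clear (0,2): R0 −= (7/2)R2 → (1, 0, 0, -5/3)
  clear (1,2): R1 −= (-10)R2 → (0, 1, 0, 16/3)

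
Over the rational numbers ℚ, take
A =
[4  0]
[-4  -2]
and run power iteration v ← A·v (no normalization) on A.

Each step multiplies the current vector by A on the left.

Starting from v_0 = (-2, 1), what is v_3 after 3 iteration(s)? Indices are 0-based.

v_0 = (-2, 1).
v_1 = A·v_0 = (-8, 6).
v_2 = A·v_1 = (-32, 20).
v_3 = A·v_2 = (-128, 88).

v_3 = (-128, 88)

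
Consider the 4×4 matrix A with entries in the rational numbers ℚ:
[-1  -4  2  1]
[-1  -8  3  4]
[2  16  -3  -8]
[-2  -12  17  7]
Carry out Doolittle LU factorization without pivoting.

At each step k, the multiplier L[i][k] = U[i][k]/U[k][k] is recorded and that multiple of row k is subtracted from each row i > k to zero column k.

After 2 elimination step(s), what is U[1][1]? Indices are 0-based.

Step 1: pivot at (0,0) is -1.
  row1 ← row1 − (1)·row0  ⇒  L[1][0]=1, U row1=(0, -4, 1, 3)
  row2 ← row2 − (-2)·row0  ⇒  L[2][0]=-2, U row2=(0, 8, 1, -6)
  row3 ← row3 − (2)·row0  ⇒  L[3][0]=2, U row3=(0, -4, 13, 5)
Step 2: pivot at (1,1) is -4.
  row2 ← row2 − (-2)·row1  ⇒  L[2][1]=-2, U row2=(0, 0, 3, 0)
  row3 ← row3 − (1)·row1  ⇒  L[3][1]=1, U row3=(0, 0, 12, 2)

U[1][1] = -4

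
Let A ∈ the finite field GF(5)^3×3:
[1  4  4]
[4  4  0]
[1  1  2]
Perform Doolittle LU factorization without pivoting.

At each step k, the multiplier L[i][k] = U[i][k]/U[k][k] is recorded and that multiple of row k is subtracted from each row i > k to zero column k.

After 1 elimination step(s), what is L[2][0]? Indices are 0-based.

[col 0] pivot 1
  R1 -= 4*R0 → (0, 3, 4)  (L[1][0] := 4)
  R2 -= 1*R0 → (0, 2, 3)  (L[2][0] := 1)

L[2][0] = 1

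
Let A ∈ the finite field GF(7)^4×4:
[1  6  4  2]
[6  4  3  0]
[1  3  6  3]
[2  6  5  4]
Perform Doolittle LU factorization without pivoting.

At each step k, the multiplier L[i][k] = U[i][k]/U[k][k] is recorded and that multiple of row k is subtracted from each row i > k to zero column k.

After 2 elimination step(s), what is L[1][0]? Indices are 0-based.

L[1][0] = 6

Step 1: pivot at (0,0) is 1.
  row1 ← row1 − (6)·row0  ⇒  L[1][0]=6, U row1=(0, 3, 0, 2)
  row2 ← row2 − (1)·row0  ⇒  L[2][0]=1, U row2=(0, 4, 2, 1)
  row3 ← row3 − (2)·row0  ⇒  L[3][0]=2, U row3=(0, 1, 4, 0)
Step 2: pivot at (1,1) is 3.
  row2 ← row2 − (6)·row1  ⇒  L[2][1]=6, U row2=(0, 0, 2, 3)
  row3 ← row3 − (5)·row1  ⇒  L[3][1]=5, U row3=(0, 0, 4, 4)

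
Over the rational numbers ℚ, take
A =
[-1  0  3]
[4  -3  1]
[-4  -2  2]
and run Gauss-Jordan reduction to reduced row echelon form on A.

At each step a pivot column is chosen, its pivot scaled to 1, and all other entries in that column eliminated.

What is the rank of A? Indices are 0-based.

pivot(0,0)=-1: scale R0 → (1, 0, -3)
  clear (1,0): R1 −= (4)R0 → (0, -3, 13)
  clear (2,0): R2 −= (-4)R0 → (0, -2, -10)
pivot(1,1)=-3: scale R1 → (0, 1, -13/3)
  clear (2,1): R2 −= (-2)R1 → (0, 0, -56/3)
pivot(2,2)=-56/3: scale R2 → (0, 0, 1)
  clear (0,2): R0 −= (-3)R2 → (1, 0, 0)
  clear (1,2): R1 −= (-13/3)R2 → (0, 1, 0)

rank = 3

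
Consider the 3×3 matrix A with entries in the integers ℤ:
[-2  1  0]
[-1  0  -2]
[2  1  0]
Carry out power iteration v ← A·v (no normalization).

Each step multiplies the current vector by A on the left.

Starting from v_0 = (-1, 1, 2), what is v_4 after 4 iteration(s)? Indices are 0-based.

v_0 = (-1, 1, 2).
v_1 = A·v_0 = (3, -3, -1).
v_2 = A·v_1 = (-9, -1, 3).
v_3 = A·v_2 = (17, 3, -19).
v_4 = A·v_3 = (-31, 21, 37).

v_4 = (-31, 21, 37)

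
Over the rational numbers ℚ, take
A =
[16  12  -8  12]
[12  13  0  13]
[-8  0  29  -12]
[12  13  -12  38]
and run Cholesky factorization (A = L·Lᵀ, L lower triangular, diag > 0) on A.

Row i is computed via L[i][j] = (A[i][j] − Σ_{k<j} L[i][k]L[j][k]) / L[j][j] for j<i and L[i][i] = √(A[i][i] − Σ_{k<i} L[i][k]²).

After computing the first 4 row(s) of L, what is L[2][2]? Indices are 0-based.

L[2][2] = 4

Step 1: L[0][0] = √(16) = 4.
  L[1][0] = (12) / L[0][0] = 3.
Step 2: L[1][1] = √(4) = 2.
  L[2][0] = (-8) / L[0][0] = -2.
  L[2][1] = (6) / L[1][1] = 3.
Step 3: L[2][2] = √(16) = 4.
  L[3][0] = (12) / L[0][0] = 3.
  L[3][1] = (4) / L[1][1] = 2.
  L[3][2] = (-12) / L[2][2] = -3.
Step 4: L[3][3] = √(16) = 4.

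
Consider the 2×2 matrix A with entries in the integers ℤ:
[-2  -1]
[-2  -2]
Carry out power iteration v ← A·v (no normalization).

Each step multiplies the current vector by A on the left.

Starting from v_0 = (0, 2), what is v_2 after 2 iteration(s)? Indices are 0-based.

v_2 = (8, 12)

v_0 = (0, 2).
v_1 = A·v_0 = (-2, -4).
v_2 = A·v_1 = (8, 12).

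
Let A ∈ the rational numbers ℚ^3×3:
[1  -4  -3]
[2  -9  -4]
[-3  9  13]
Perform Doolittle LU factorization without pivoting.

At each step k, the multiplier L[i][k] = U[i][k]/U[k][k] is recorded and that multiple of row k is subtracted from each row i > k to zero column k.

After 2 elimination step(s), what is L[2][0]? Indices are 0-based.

Step 1: pivot at (0,0) is 1.
  row1 ← row1 − (2)·row0  ⇒  L[1][0]=2, U row1=(0, -1, 2)
  row2 ← row2 − (-3)·row0  ⇒  L[2][0]=-3, U row2=(0, -3, 4)
Step 2: pivot at (1,1) is -1.
  row2 ← row2 − (3)·row1  ⇒  L[2][1]=3, U row2=(0, 0, -2)

L[2][0] = -3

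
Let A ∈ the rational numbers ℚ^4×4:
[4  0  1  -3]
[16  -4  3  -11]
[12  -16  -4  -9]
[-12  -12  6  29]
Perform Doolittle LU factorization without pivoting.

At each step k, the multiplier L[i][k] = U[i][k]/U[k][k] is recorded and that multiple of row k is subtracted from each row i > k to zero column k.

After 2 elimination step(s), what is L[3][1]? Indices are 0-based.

k=0: U[0][0]=4
  eliminate (1,0): mult=4, new row 1: (0, -4, -1, 1); set L[1][0]=4
  eliminate (2,0): mult=3, new row 2: (0, -16, -7, 0); set L[2][0]=3
  eliminate (3,0): mult=-3, new row 3: (0, -12, 9, 20); set L[3][0]=-3
k=1: U[1][1]=-4
  eliminate (2,1): mult=4, new row 2: (0, 0, -3, -4); set L[2][1]=4
  eliminate (3,1): mult=3, new row 3: (0, 0, 12, 17); set L[3][1]=3

L[3][1] = 3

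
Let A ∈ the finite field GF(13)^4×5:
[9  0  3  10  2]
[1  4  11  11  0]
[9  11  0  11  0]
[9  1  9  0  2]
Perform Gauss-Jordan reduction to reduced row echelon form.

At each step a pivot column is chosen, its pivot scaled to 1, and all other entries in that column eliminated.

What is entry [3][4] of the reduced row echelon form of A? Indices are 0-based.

M[3][4] = 9

[1] R0 /= 9  ⇒  (1, 0, 9, 4, 6)
     R1 -= 1·R0  ⇒  (0, 4, 2, 7, 7)
     R2 -= 9·R0  ⇒  (0, 11, 10, 1, 11)
     R3 -= 9·R0  ⇒  (0, 1, 6, 3, 0)
[2] R1 /= 4  ⇒  (0, 1, 7, 5, 5)
     R2 -= 11·R1  ⇒  (0, 0, 11, 11, 8)
     R3 -= 1·R1  ⇒  (0, 0, 12, 11, 8)
[3] R2 /= 11  ⇒  (0, 0, 1, 1, 9)
     R0 -= 9·R2  ⇒  (1, 0, 0, 8, 3)
     R1 -= 7·R2  ⇒  (0, 1, 0, 11, 7)
     R3 -= 12·R2  ⇒  (0, 0, 0, 12, 4)
[4] R3 /= 12  ⇒  (0, 0, 0, 1, 9)
     R0 -= 8·R3  ⇒  (1, 0, 0, 0, 9)
     R1 -= 11·R3  ⇒  (0, 1, 0, 0, 12)
     R2 -= 1·R3  ⇒  (0, 0, 1, 0, 0)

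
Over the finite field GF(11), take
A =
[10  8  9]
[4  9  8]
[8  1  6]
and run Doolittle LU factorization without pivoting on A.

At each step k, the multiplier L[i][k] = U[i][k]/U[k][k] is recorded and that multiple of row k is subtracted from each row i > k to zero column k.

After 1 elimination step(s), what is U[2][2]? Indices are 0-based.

[col 0] pivot 10
  R1 -= 7*R0 → (0, 8, 0)  (L[1][0] := 7)
  R2 -= 3*R0 → (0, 10, 1)  (L[2][0] := 3)

U[2][2] = 1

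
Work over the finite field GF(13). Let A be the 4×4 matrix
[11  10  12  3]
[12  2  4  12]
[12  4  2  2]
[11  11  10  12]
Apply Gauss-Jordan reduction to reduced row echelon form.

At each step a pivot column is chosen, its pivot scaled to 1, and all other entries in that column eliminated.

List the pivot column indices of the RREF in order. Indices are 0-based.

pivot columns: 0, 1, 2, 3

[1] R0 /= 11  ⇒  (1, 8, 7, 5)
     R1 -= 12·R0  ⇒  (0, 10, 11, 4)
     R2 -= 12·R0  ⇒  (0, 12, 9, 7)
     R3 -= 11·R0  ⇒  (0, 1, 11, 9)
[2] R1 /= 10  ⇒  (0, 1, 5, 3)
     R0 -= 8·R1  ⇒  (1, 0, 6, 7)
     R2 -= 12·R1  ⇒  (0, 0, 1, 10)
     R3 -= 1·R1  ⇒  (0, 0, 6, 6)
[3] R2 /= 1  ⇒  (0, 0, 1, 10)
     R0 -= 6·R2  ⇒  (1, 0, 0, 12)
     R1 -= 5·R2  ⇒  (0, 1, 0, 5)
     R3 -= 6·R2  ⇒  (0, 0, 0, 11)
[4] R3 /= 11  ⇒  (0, 0, 0, 1)
     R0 -= 12·R3  ⇒  (1, 0, 0, 0)
     R1 -= 5·R3  ⇒  (0, 1, 0, 0)
     R2 -= 10·R3  ⇒  (0, 0, 1, 0)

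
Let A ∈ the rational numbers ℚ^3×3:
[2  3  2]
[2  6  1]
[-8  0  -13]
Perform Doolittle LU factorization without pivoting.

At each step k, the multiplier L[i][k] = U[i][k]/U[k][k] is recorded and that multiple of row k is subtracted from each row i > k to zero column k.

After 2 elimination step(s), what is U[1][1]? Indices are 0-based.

Step 1: pivot at (0,0) is 2.
  row1 ← row1 − (1)·row0  ⇒  L[1][0]=1, U row1=(0, 3, -1)
  row2 ← row2 − (-4)·row0  ⇒  L[2][0]=-4, U row2=(0, 12, -5)
Step 2: pivot at (1,1) is 3.
  row2 ← row2 − (4)·row1  ⇒  L[2][1]=4, U row2=(0, 0, -1)

U[1][1] = 3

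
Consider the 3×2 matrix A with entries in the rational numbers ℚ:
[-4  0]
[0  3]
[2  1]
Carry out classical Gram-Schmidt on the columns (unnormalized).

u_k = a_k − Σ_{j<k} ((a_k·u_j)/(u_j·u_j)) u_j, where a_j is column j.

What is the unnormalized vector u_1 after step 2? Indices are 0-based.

u_1 = (2/5, 3, 4/5)

Step 1: u_0 = a_0 = (-4, 0, 2).
Step 2: u_1 = a_1 − (1/10)·u_0 = (2/5, 3, 4/5).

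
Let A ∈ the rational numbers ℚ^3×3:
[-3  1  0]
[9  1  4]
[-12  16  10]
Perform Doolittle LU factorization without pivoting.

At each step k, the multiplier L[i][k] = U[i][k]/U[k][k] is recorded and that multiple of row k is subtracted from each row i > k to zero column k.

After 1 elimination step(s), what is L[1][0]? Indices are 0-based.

Step 1: pivot at (0,0) is -3.
  row1 ← row1 − (-3)·row0  ⇒  L[1][0]=-3, U row1=(0, 4, 4)
  row2 ← row2 − (4)·row0  ⇒  L[2][0]=4, U row2=(0, 12, 10)

L[1][0] = -3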